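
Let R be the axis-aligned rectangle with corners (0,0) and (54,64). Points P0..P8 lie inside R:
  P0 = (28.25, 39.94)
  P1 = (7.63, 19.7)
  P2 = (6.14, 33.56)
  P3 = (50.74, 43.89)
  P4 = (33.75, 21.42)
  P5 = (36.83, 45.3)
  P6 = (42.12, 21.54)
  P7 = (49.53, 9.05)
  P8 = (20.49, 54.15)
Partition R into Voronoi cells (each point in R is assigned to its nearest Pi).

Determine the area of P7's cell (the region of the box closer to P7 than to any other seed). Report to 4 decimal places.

1. box [0,54]×[0,64]: [(0, 0) (54, 0) (54, 64) (0, 64)]
2. ⊥bis P7·P0 via (38.89,24.495): [(3.3331, 0) (54, 0) (54, 34.9042)]  |A|=884.2441
3. ⊥bis P7·P1 via (28.58,14.375): [(29.5098, 18.033) (24.9262, 0) (54, 0) (54, 34.9042)]  |A|=689.5499
4. ⊥bis P7·P2 via (27.835,21.305): [(29.5098, 18.033) (24.9262, 0) (54, 0) (54, 34.9042)]  |A|=689.5499
5. ⊥bis P7·P3 via (50.135,26.47): [(42.159, 26.747) (29.5098, 18.033) (24.9262, 0) (54, 0) (54, 26.3358)]  |A|=638.8204
6. ⊥bis P7·P4 via (41.64,15.235): [(50.4389, 26.4594) (29.6972, 0) (54, 0) (54, 26.3358)]  |A|=368.4113
7. ⊥bis P7·P5 via (43.18,27.175): [(50.4389, 26.4594) (29.6972, 0) (54, 0) (54, 26.3358)]  |A|=368.4113
8. ⊥bis P7·P6 via (45.825,15.295): [(38.0895, 10.7057) (29.6972, 0) (54, 0) (54, 20.145)]  |A|=290.3481
9. ⊥bis P7·P8 via (35.01,31.6): [(38.0895, 10.7057) (29.6972, 0) (54, 0) (54, 20.145)]  |A|=290.3481
10. canonical 4-gon: [(38.0895, 10.7057) (29.6972, 0) (54, 0) (54, 20.145)]
11. shoelace: 290.3481

Area of P7's cell: 290.3481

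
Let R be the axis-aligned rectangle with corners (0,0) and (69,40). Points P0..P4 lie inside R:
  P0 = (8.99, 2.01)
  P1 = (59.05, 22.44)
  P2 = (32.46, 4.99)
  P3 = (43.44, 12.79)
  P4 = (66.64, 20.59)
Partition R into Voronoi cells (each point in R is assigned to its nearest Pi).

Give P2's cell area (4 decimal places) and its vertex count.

1. box [0,69]×[0,40]: [(0, 0) (69, 0) (69, 40) (0, 40)]
2. ⊥bis P2·P0 via (20.725,3.5): [(21.1694, 0) (69, 0) (69, 40) (16.0906, 40)]  |A|=2014.8006
3. ⊥bis P2·P1 via (45.755,13.715): [(21.1694, 0) (54.7556, 0) (28.5052, 40) (16.0906, 40)]  |A|=920.0164
4. ⊥bis P2·P3 via (37.95,8.89): [(16.1429, 39.5876) (21.1694, 0) (44.2653, 0)]  |A|=457.1562
5. ⊥bis P2·P4 via (49.55,12.79): [(16.1429, 39.5876) (21.1694, 0) (44.2653, 0)]  |A|=457.1562
6. canonical 3-gon: [(16.1429, 39.5876) (21.1694, 0) (44.2653, 0)]
7. shoelace: 457.1562

Area of P2's cell: 457.1562 (3 vertices)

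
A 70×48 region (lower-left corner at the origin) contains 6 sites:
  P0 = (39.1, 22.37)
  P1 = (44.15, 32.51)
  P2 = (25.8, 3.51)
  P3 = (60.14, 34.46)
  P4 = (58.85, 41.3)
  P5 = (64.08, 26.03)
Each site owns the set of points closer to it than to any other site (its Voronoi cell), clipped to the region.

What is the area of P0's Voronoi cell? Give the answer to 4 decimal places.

Area of P0's cell: 955.0822

1. box [0,70]×[0,48]: [(0, 0) (70, 0) (70, 48) (0, 48)]
2. ⊥bis P0·P1 via (41.625,27.44): [(0, 0) (70, 0) (70, 13.3085) (0.3421, 48) (0, 48)]  |A|=2151.7312
3. ⊥bis P0·P2 via (32.45,12.94): [(0, 35.8236) (50.7995, 0) (70, 0) (70, 13.3085) (0.3421, 48) (0, 48)]  |A|=1241.8202
4. ⊥bis P0·P3 via (49.62,28.415): [(0, 35.8236) (50.7995, 0) (65.9478, 0) (53.6101, 21.4711) (0.3421, 48) (0, 48)]  |A|=1089.2557
5. ⊥bis P0·P4 via (48.975,31.835): [(0, 35.8236) (50.7995, 0) (65.9478, 0) (53.6101, 21.4711) (0.3421, 48) (0, 48)]  |A|=1089.2557
6. ⊥bis P0·P5 via (51.59,24.2): [(0, 35.8236) (50.7995, 0) (55.1357, 0) (51.8623, 22.3415) (0.3421, 48) (0, 48)]  |A|=955.0822
7. canonical 6-gon: [(0, 35.8236) (50.7995, 0) (55.1357, 0) (51.8623, 22.3415) (0.3421, 48) (0, 48)]
8. shoelace: 955.0822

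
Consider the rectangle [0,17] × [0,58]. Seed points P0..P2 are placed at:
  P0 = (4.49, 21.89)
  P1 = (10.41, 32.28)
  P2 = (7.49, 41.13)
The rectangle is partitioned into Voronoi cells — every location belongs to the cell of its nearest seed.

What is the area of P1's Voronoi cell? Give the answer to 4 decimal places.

Area of P1's cell: 171.1865

1. box [0,17]×[0,58]: [(0, 0) (17, 0) (17, 58) (0, 58)]
2. ⊥bis P1·P0 via (7.45,27.085): [(0, 31.3299) (17, 21.6436) (17, 58) (0, 58)]  |A|=535.7255
3. ⊥bis P1·P2 via (8.95,36.705): [(0, 33.752) (0, 31.3299) (17, 21.6436) (17, 39.361)]  |A|=171.1865
4. canonical 4-gon: [(0, 33.752) (0, 31.3299) (17, 21.6436) (17, 39.361)]
5. shoelace: 171.1865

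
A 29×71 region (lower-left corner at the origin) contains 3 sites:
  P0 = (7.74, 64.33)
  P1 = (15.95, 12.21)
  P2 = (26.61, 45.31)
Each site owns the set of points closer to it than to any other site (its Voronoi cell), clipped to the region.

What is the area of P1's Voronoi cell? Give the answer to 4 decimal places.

Area of P1's cell: 897.3623

1. box [0,29]×[0,71]: [(0, 0) (29, 0) (29, 71) (0, 71)]
2. ⊥bis P1·P0 via (11.845,38.27): [(0, 36.4042) (0, 0) (29, 0) (29, 40.9723)]  |A|=1121.9583
3. ⊥bis P1·P2 via (21.28,28.76): [(0, 35.6133) (0, 0) (29, 0) (29, 26.2737)]  |A|=897.3623
4. canonical 4-gon: [(0, 35.6133) (0, 0) (29, 0) (29, 26.2737)]
5. shoelace: 897.3623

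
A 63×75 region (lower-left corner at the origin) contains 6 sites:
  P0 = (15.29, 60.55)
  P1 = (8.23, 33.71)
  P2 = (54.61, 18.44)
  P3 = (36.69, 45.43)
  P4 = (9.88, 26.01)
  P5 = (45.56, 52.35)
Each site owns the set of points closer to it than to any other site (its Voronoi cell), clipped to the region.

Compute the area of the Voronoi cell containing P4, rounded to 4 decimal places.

1. box [0,63]×[0,75]: [(0, 0) (63, 0) (63, 75) (0, 75)]
2. ⊥bis P4·P0 via (12.585,43.28): [(0, 45.2512) (0, 0) (63, 0) (63, 35.3835)]  |A|=2539.9927
3. ⊥bis P4·P1 via (9.055,29.86): [(46.7264, 37.9324) (0, 27.9196) (0, 0) (63, 0) (63, 35.3835)]  |A|=2135.0725
4. ⊥bis P4·P2 via (32.245,22.225): [(34.4584, 35.3036) (0, 27.9196) (0, 0) (28.4837, 0)]  |A|=983.8212
5. ⊥bis P4·P3 via (23.285,35.72): [(32.3994, 23.1373) (25.0474, 33.2869) (0, 27.9196) (0, 0) (28.4837, 0)]  |A|=928.6488
6. ⊥bis P4·P5 via (27.72,39.18): [(32.3994, 23.1373) (25.0474, 33.2869) (0, 27.9196) (0, 0) (28.4837, 0)]  |A|=928.6488
7. canonical 5-gon: [(32.3994, 23.1373) (25.0474, 33.2869) (0, 27.9196) (0, 0) (28.4837, 0)]
8. shoelace: 928.6488

Area of P4's cell: 928.6488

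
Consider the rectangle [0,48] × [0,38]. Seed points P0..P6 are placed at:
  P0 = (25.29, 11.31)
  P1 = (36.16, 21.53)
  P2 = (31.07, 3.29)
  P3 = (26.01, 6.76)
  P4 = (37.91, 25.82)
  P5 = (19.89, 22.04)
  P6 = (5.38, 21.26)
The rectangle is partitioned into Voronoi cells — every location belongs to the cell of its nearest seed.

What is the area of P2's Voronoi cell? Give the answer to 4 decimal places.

1. box [0,48]×[0,38]: [(0, 0) (48, 0) (48, 38) (0, 38)]
2. ⊥bis P2·P0 via (28.18,7.3): [(18.0509, 0) (48, 0) (48, 21.5842)]  |A|=323.2139
3. ⊥bis P2·P1 via (33.615,12.41): [(34.8083, 12.077) (18.0509, 0) (48, 0) (48, 8.3958)]  |A|=236.2247
4. ⊥bis P2·P3 via (28.54,5.025): [(34.8083, 12.077) (31.9765, 10.0361) (25.094, 0) (48, 0) (48, 8.3958)]  |A|=200.8822
5. ⊥bis P2·P4 via (34.49,14.555): [(34.8083, 12.077) (31.9765, 10.0361) (25.094, 0) (48, 0) (48, 8.3958)]  |A|=200.8822
6. ⊥bis P2·P5 via (25.48,12.665): [(34.8083, 12.077) (31.9765, 10.0361) (25.094, 0) (48, 0) (48, 8.3958)]  |A|=200.8822
7. ⊥bis P2·P6 via (18.225,12.275): [(34.8083, 12.077) (31.9765, 10.0361) (25.094, 0) (48, 0) (48, 8.3958)]  |A|=200.8822
8. canonical 5-gon: [(34.8083, 12.077) (31.9765, 10.0361) (25.094, 0) (48, 0) (48, 8.3958)]
9. shoelace: 200.8822

Area of P2's cell: 200.8822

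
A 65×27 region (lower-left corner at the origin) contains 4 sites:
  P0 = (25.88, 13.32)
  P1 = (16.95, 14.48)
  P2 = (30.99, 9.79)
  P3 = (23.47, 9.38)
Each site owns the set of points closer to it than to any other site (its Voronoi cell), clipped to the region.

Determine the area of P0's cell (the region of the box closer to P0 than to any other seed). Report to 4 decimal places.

1. box [0,65]×[0,27]: [(0, 0) (65, 0) (65, 27) (0, 27)]
2. ⊥bis P0·P1 via (21.415,13.9): [(19.6094, 0) (65, 0) (65, 27) (23.1167, 27)]  |A|=1178.1979
3. ⊥bis P0·P2 via (28.435,11.555): [(19.6094, 0) (20.4528, 0) (39.1044, 27) (23.1167, 27)]  |A|=227.2204
4. ⊥bis P0·P3 via (24.675,11.35): [(21.3481, 13.385) (27.2186, 9.7941) (39.1044, 27) (23.1167, 27)]  |A|=180.6804
5. canonical 4-gon: [(21.3481, 13.385) (27.2186, 9.7941) (39.1044, 27) (23.1167, 27)]
6. shoelace: 180.6804

Area of P0's cell: 180.6804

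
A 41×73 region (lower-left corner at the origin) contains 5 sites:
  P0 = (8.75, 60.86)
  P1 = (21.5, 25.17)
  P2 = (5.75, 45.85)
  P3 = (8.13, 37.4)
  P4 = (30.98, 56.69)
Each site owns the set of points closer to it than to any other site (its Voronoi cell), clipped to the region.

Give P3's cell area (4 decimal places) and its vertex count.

Area of P3's cell: 348.8922 (4 vertices)

1. box [0,41]×[0,73]: [(0, 0) (41, 0) (41, 73) (0, 73)]
2. ⊥bis P3·P0 via (8.44,49.13): [(0, 49.3531) (0, 0) (41, 0) (41, 48.2695)]  |A|=2001.2624
3. ⊥bis P3·P1 via (14.815,31.285): [(30.6027, 48.5443) (0, 49.3531) (0, 15.089)]  |A|=524.285
4. ⊥bis P3·P2 via (6.94,41.625): [(30.289, 48.2014) (0, 39.6703) (0, 15.089)]  |A|=372.2712
5. ⊥bis P3·P4 via (19.555,47.045): [(24.1991, 41.5438) (20.8283, 45.5367) (0, 39.6703) (0, 15.089)]  |A|=348.8922
6. canonical 4-gon: [(24.1991, 41.5438) (20.8283, 45.5367) (0, 39.6703) (0, 15.089)]
7. shoelace: 348.8922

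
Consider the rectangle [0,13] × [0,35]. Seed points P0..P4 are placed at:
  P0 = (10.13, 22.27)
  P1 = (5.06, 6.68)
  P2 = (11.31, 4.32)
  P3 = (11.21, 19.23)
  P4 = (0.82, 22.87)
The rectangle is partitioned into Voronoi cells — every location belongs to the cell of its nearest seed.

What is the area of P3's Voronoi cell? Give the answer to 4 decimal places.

Area of P3's cell: 61.4535

1. box [0,13]×[0,35]: [(0, 0) (13, 0) (13, 35) (0, 35)]
2. ⊥bis P3·P0 via (10.67,20.75): [(0, 16.9593) (0, 0) (13, 0) (13, 21.5778)]  |A|=250.4912
3. ⊥bis P3·P1 via (8.135,12.955): [(0, 16.9593) (0, 16.9415) (13, 10.571) (13, 21.5778)]  |A|=71.6604
4. ⊥bis P3·P2 via (11.26,11.775): [(0, 16.9593) (0, 16.9415) (10.5526, 11.7703) (13, 11.7867) (13, 21.5778)]  |A|=70.1727
5. ⊥bis P3·P4 via (6.015,21.05): [(5.2332, 18.8185) (3.9052, 15.0278) (10.5526, 11.7703) (13, 11.7867) (13, 21.5778)]  |A|=61.4535
6. canonical 5-gon: [(5.2332, 18.8185) (3.9052, 15.0278) (10.5526, 11.7703) (13, 11.7867) (13, 21.5778)]
7. shoelace: 61.4535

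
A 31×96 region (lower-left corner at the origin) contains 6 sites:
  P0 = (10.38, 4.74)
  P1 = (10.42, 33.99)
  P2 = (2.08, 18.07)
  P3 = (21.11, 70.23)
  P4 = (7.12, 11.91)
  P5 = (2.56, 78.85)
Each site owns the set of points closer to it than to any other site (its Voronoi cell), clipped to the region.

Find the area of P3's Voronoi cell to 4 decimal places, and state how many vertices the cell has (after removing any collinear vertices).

1. box [0,31]×[0,96]: [(0, 0) (31, 0) (31, 96) (0, 96)]
2. ⊥bis P3·P0 via (15.745,37.485): [(0, 40.0647) (31, 34.9856) (31, 96) (0, 96)]  |A|=1812.7206
3. ⊥bis P3·P1 via (15.765,52.11): [(0, 56.7603) (31, 47.616) (31, 96) (0, 96)]  |A|=1358.1668
4. ⊥bis P3·P2 via (11.595,44.15): [(0, 56.7603) (31, 47.616) (31, 96) (0, 96)]  |A|=1358.1668
5. ⊥bis P3·P4 via (14.115,41.07): [(0, 56.7603) (31, 47.616) (31, 96) (0, 96)]  |A|=1358.1668
6. ⊥bis P3·P5 via (11.835,74.54): [(3.1422, 55.8334) (31, 47.616) (31, 96) (21.8072, 96)]  |A|=858.5553
7. canonical 4-gon: [(3.1422, 55.8334) (31, 47.616) (31, 96) (21.8072, 96)]
8. shoelace: 858.5553

Area of P3's cell: 858.5553 (4 vertices)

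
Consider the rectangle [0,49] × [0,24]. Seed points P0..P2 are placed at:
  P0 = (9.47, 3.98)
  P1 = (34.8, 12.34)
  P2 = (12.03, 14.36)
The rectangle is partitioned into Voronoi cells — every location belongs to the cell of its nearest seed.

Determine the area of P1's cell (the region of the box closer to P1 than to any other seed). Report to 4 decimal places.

Area of P1's cell: 608.8585

1. box [0,49]×[0,24]: [(0, 0) (49, 0) (49, 24) (0, 24)]
2. ⊥bis P1·P0 via (22.135,8.16): [(24.8282, 0) (49, 0) (49, 24) (16.9071, 24)]  |A|=675.1768
3. ⊥bis P1·P2 via (23.415,13.35): [(22.781, 6.2028) (24.8282, 0) (49, 0) (49, 24) (24.3598, 24)]  |A|=608.8585
4. canonical 5-gon: [(22.781, 6.2028) (24.8282, 0) (49, 0) (49, 24) (24.3598, 24)]
5. shoelace: 608.8585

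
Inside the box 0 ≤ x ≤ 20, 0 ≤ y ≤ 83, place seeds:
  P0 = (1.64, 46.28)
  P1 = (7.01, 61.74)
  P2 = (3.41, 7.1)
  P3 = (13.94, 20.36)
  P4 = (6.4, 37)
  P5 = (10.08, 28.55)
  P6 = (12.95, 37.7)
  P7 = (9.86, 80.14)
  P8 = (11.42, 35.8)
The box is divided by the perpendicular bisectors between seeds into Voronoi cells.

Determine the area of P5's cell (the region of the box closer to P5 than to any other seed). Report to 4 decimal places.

1. box [0,20]×[0,83]: [(0, 0) (20, 0) (20, 83) (0, 83)]
2. ⊥bis P5·P0 via (5.86,37.415): [(0, 34.6255) (0, 0) (20, 0) (20, 44.1461)]  |A|=787.7152
3. ⊥bis P5·P1 via (8.545,45.145): [(0, 34.6255) (0, 0) (20, 0) (20, 44.1461)]  |A|=787.7152
4. ⊥bis P5·P2 via (6.745,17.825): [(0, 34.6255) (0, 19.9224) (20, 13.7033) (20, 44.1461)]  |A|=451.4584
5. ⊥bis P5·P3 via (12.01,24.455): [(0, 34.6255) (0, 19.9224) (1.4417, 19.4741) (20, 28.2207) (20, 44.1461)]  |A|=316.7488
6. ⊥bis P5·P4 via (8.24,32.775): [(0, 29.1865) (0, 19.9224) (1.4417, 19.4741) (20, 28.2207) (20, 37.8965)]  |A|=199.8633
7. ⊥bis P5·P6 via (11.515,33.125): [(10.0784, 33.5756) (0, 29.1865) (0, 19.9224) (1.4417, 19.4741) (20, 28.2207) (20, 30.4636)]  |A|=162.9899
8. ⊥bis P5·P7 via (9.97,54.345): [(10.0784, 33.5756) (0, 29.1865) (0, 19.9224) (1.4417, 19.4741) (20, 28.2207) (20, 30.4636)]  |A|=162.9899
9. ⊥bis P5·P8 via (10.75,32.175): [(19.9863, 30.4679) (8.0206, 32.6795) (0, 29.1865) (0, 19.9224) (1.4417, 19.4741) (20, 28.2207) (20, 30.4636)]  |A|=155.3529
10. canonical 7-gon: [(19.9863, 30.4679) (8.0206, 32.6795) (0, 29.1865) (0, 19.9224) (1.4417, 19.4741) (20, 28.2207) (20, 30.4636)]
11. shoelace: 155.3529

Area of P5's cell: 155.3529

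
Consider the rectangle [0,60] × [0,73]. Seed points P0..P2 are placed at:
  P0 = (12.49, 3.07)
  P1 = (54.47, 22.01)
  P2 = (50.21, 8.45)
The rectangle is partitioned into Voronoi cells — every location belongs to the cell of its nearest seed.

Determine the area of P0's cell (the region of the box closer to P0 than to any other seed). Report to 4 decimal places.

1. box [0,60]×[0,73]: [(0, 0) (60, 0) (60, 73) (0, 73)]
2. ⊥bis P0·P1 via (33.48,12.54): [(0, 0) (39.1376, 0) (6.2024, 73) (0, 73)]  |A|=1654.9124
3. ⊥bis P0·P2 via (31.35,5.76): [(0, 0) (32.1715, 0) (28.9513, 22.5778) (6.2024, 73) (0, 73)]  |A|=1576.273
4. canonical 5-gon: [(0, 0) (32.1715, 0) (28.9513, 22.5778) (6.2024, 73) (0, 73)]
5. shoelace: 1576.273

Area of P0's cell: 1576.2730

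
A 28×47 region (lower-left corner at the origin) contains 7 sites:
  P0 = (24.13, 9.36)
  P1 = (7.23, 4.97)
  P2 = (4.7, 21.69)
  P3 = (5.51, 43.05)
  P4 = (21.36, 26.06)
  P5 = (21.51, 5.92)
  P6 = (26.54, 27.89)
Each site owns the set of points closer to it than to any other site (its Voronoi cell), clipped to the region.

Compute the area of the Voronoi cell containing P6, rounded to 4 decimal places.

Area of P6's cell: 147.8181

1. box [0,28]×[0,47]: [(0, 0) (28, 0) (28, 47) (0, 47)]
2. ⊥bis P6·P0 via (25.335,18.625): [(0, 21.9201) (28, 18.2784) (28, 47) (0, 47)]  |A|=753.2218
3. ⊥bis P6·P1 via (16.885,16.43): [(0, 30.6555) (12.2614, 20.3253) (28, 18.2784) (28, 47) (0, 47)]  |A|=699.667
4. ⊥bis P6·P2 via (15.62,24.79): [(17.0648, 19.7006) (28, 18.2784) (28, 47) (9.315, 47)]  |A|=412.0834
5. ⊥bis P6·P3 via (16.025,35.47): [(13.5592, 32.0494) (17.0648, 19.7006) (28, 18.2784) (28, 47) (24.3367, 47)]  |A|=299.7916
6. ⊥bis P6·P4 via (23.95,26.975): [(19.3294, 40.0539) (26.9753, 18.4117) (28, 18.2784) (28, 47) (24.3367, 47)]  |A|=147.8181
7. ⊥bis P6·P5 via (24.025,16.905): [(19.3294, 40.0539) (26.9753, 18.4117) (28, 18.2784) (28, 47) (24.3367, 47)]  |A|=147.8181
8. canonical 5-gon: [(19.3294, 40.0539) (26.9753, 18.4117) (28, 18.2784) (28, 47) (24.3367, 47)]
9. shoelace: 147.8181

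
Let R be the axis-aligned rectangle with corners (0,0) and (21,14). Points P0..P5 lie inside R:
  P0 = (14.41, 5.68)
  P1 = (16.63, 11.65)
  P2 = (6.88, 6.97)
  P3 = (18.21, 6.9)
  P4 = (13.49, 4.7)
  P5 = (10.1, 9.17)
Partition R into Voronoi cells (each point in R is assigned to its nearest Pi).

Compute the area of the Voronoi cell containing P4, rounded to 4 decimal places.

1. box [0,21]×[0,14]: [(0, 0) (21, 0) (21, 14) (0, 14)]
2. ⊥bis P4·P0 via (13.95,5.19): [(0, 0) (19.4785, 0) (4.5654, 14) (0, 14)]  |A|=168.3074
3. ⊥bis P4·P1 via (15.06,8.175): [(0, 0) (19.4785, 0) (6.7905, 11.9111) (2.1671, 14) (0, 14)]  |A|=165.8025
4. ⊥bis P4·P2 via (10.185,5.835): [(8.1811, 0) (19.4785, 0) (10.9354, 8.02)]  |A|=45.3025
5. ⊥bis P4·P3 via (15.85,5.8): [(8.1811, 0) (18.5534, 0) (17.8337, 1.5441) (10.9354, 8.02)]  |A|=44.5883
6. ⊥bis P4·P5 via (11.795,6.935): [(10.1288, 5.6714) (8.1811, 0) (18.5534, 0) (17.8337, 1.5441) (11.9588, 7.0593)]  |A|=42.999
7. canonical 5-gon: [(10.1288, 5.6714) (8.1811, 0) (18.5534, 0) (17.8337, 1.5441) (11.9588, 7.0593)]
8. shoelace: 42.999

Area of P4's cell: 42.9990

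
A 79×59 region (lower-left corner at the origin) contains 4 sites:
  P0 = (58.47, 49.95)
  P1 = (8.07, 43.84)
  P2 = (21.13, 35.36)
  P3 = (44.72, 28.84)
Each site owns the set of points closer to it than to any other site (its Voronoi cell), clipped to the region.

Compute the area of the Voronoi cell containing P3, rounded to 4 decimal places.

Area of P3's cell: 1782.1190

1. box [0,79]×[0,59]: [(0, 0) (79, 0) (79, 59) (0, 59)]
2. ⊥bis P3·P0 via (51.595,39.395): [(0, 0) (79, 0) (79, 21.5448) (21.496, 59) (0, 59)]  |A|=3584.0863
3. ⊥bis P3·P1 via (26.395,36.34): [(11.5219, 0) (79, 0) (79, 21.5448) (32.6861, 51.7113)]  |A|=2243.6013
4. ⊥bis P3·P2 via (32.925,32.1): [(24.0529, 0) (79, 0) (79, 21.5448) (37.482, 48.5875)]  |A|=1782.119
5. canonical 4-gon: [(24.0529, 0) (79, 0) (79, 21.5448) (37.482, 48.5875)]
6. shoelace: 1782.119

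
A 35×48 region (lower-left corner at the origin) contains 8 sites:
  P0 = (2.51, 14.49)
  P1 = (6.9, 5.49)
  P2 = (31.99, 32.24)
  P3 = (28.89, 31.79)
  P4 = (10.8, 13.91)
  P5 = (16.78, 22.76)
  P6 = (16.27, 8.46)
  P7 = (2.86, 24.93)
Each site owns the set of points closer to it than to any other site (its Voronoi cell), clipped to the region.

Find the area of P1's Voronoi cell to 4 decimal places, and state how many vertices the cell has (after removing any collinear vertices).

1. box [0,35]×[0,48]: [(0, 0) (35, 0) (35, 48) (0, 48)]
2. ⊥bis P1·P0 via (4.705,9.99): [(0, 7.695) (0, 0) (35, 0) (35, 24.7672)]  |A|=568.0891
3. ⊥bis P1·P2 via (19.445,18.865): [(20.627, 17.7564) (0, 7.695) (0, 0) (35, 0) (35, 4.2753)]  |A|=420.8234
4. ⊥bis P1·P3 via (17.895,18.64): [(34.3827, 4.8543) (19.569, 17.2403) (0, 7.695) (0, 0) (35, 0) (35, 4.2753)]  |A|=410.4491
5. ⊥bis P1·P4 via (8.85,9.7): [(6.4189, 10.826) (0, 7.695) (0, 0) (29.7921, 0)]  |A|=185.9616
6. ⊥bis P1·P5 via (11.84,14.125): [(6.4189, 10.826) (0, 7.695) (0, 0) (29.7921, 0)]  |A|=185.9616
7. ⊥bis P1·P6 via (11.585,6.975): [(11.0433, 8.6841) (6.4189, 10.826) (0, 7.695) (0, 0) (13.7959, 0)]  |A|=116.5052
8. ⊥bis P1·P7 via (4.88,15.21): [(11.0433, 8.6841) (6.4189, 10.826) (0, 7.695) (0, 0) (13.7959, 0)]  |A|=116.5052
9. canonical 5-gon: [(11.0433, 8.6841) (6.4189, 10.826) (0, 7.695) (0, 0) (13.7959, 0)]
10. shoelace: 116.5052

Area of P1's cell: 116.5052 (5 vertices)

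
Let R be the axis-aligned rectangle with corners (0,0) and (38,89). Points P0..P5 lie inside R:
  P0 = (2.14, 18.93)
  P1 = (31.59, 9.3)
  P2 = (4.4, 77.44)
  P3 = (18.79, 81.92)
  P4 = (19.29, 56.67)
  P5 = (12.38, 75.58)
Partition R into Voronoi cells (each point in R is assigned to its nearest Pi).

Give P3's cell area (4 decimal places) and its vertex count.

1. box [0,38]×[0,89]: [(0, 0) (38, 0) (38, 89) (0, 89)]
2. ⊥bis P3·P0 via (10.465,50.425): [(0, 53.1912) (38, 43.1467) (38, 89) (0, 89)]  |A|=1551.5794
3. ⊥bis P3·P1 via (25.19,45.61): [(0, 53.1912) (27.2844, 45.9792) (38, 47.8679) (38, 89) (0, 89)]  |A|=1526.2844
4. ⊥bis P3·P2 via (11.595,79.68): [(21.6209, 47.4762) (27.2844, 45.9792) (38, 47.8679) (38, 89) (8.6934, 89)]  |A|=958.6824
5. ⊥bis P3·P4 via (19.04,69.295): [(14.8539, 69.2121) (38, 69.6704) (38, 89) (8.6934, 89)]  |A|=513.6591
6. ⊥bis P3·P5 via (15.585,78.75): [(10.1847, 84.2099) (24.8235, 69.4095) (38, 69.6704) (38, 89) (8.6934, 89)]  |A|=438.4377
7. canonical 5-gon: [(10.1847, 84.2099) (24.8235, 69.4095) (38, 69.6704) (38, 89) (8.6934, 89)]
8. shoelace: 438.4377

Area of P3's cell: 438.4377 (5 vertices)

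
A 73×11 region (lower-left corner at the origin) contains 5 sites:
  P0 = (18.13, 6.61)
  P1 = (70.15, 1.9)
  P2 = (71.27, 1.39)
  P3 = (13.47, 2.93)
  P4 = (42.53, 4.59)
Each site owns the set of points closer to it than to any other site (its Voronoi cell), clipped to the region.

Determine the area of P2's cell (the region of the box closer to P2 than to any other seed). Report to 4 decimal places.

Area of P2's cell: 10.1414

1. box [0,73]×[0,11]: [(0, 0) (73, 0) (73, 11) (0, 11)]
2. ⊥bis P2·P0 via (44.7,4): [(44.3071, 0) (73, 0) (73, 11) (45.3876, 11)]  |A|=309.6792
3. ⊥bis P2·P1 via (70.71,1.645): [(69.9609, 0) (73, 0) (73, 6.674)]  |A|=10.1414
4. ⊥bis P2·P3 via (42.37,2.16): [(69.9609, 0) (73, 0) (73, 6.674)]  |A|=10.1414
5. ⊥bis P2·P4 via (56.9,2.99): [(69.9609, 0) (73, 0) (73, 6.674)]  |A|=10.1414
6. canonical 3-gon: [(69.9609, 0) (73, 0) (73, 6.674)]
7. shoelace: 10.1414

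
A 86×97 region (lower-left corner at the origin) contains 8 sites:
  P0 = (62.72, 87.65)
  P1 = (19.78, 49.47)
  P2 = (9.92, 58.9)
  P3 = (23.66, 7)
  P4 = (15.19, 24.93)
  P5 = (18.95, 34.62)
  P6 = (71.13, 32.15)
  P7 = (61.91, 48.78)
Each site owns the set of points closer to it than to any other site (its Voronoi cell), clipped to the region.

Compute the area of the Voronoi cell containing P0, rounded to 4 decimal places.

Area of P0's cell: 1568.6496

1. box [0,86]×[0,97]: [(0, 0) (86, 0) (86, 97) (0, 97)]
2. ⊥bis P0·P1 via (41.25,68.56): [(86, 18.2309) (86, 97) (15.9626, 97)]  |A|=2758.3898
3. ⊥bis P0·P2 via (36.32,73.275): [(35.1545, 75.4154) (86, 18.2309) (86, 97) (23.4016, 97)]  |A|=2678.1068
4. ⊥bis P0·P3 via (43.19,47.325): [(35.1545, 75.4154) (72.9439, 32.9147) (86, 26.5915) (86, 97) (23.4016, 97)]  |A|=2623.5285
5. ⊥bis P0·P4 via (38.955,56.29): [(35.1545, 75.4154) (72.9439, 32.9147) (86, 26.5915) (86, 97) (23.4016, 97)]  |A|=2623.5285
6. ⊥bis P0·P5 via (40.835,61.135): [(35.1545, 75.4154) (67.2031, 39.3712) (77.9815, 30.475) (86, 26.5915) (86, 97) (23.4016, 97)]  |A|=2614.2691
7. ⊥bis P0·P6 via (66.925,59.9): [(35.1545, 75.4154) (51.0843, 57.4996) (86, 62.7905) (86, 97) (23.4016, 97)]  |A|=1900.1926
8. ⊥bis P0·P7 via (62.315,68.215): [(35.1545, 75.4154) (41.1649, 68.6557) (86, 67.7214) (86, 97) (23.4016, 97)]  |A|=1568.6496
9. canonical 5-gon: [(35.1545, 75.4154) (41.1649, 68.6557) (86, 67.7214) (86, 97) (23.4016, 97)]
10. shoelace: 1568.6496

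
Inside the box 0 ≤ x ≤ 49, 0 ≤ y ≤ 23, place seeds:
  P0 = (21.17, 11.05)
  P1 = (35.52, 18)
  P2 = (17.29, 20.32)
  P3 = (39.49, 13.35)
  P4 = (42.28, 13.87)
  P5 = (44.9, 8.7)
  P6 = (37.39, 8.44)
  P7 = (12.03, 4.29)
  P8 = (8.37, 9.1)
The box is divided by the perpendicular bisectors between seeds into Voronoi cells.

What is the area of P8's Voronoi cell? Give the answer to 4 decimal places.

Area of P8's cell: 210.0855

1. box [0,49]×[0,23]: [(0, 0) (49, 0) (49, 23) (0, 23)]
2. ⊥bis P8·P0 via (14.77,10.075): [(0, 0) (16.3049, 0) (12.801, 23) (0, 23)]  |A|=334.7169
3. ⊥bis P8·P1 via (21.945,13.55): [(0, 0) (16.3049, 0) (12.801, 23) (0, 23)]  |A|=334.7169
4. ⊥bis P8·P2 via (12.83,14.71): [(0, 0) (16.3049, 0) (14.2339, 13.5939) (2.4024, 23) (0, 23)]  |A|=285.812
5. ⊥bis P8·P3 via (23.93,11.225): [(0, 0) (16.3049, 0) (14.2339, 13.5939) (2.4024, 23) (0, 23)]  |A|=285.812
6. ⊥bis P8·P4 via (25.325,11.485): [(0, 0) (16.3049, 0) (14.2339, 13.5939) (2.4024, 23) (0, 23)]  |A|=285.812
7. ⊥bis P8·P5 via (26.635,8.9): [(0, 0) (16.3049, 0) (14.2339, 13.5939) (2.4024, 23) (0, 23)]  |A|=285.812
8. ⊥bis P8·P6 via (22.88,8.77): [(0, 0) (16.3049, 0) (14.2339, 13.5939) (2.4024, 23) (0, 23)]  |A|=285.812
9. ⊥bis P8·P7 via (10.2,6.695): [(0, 0) (1.4014, 0) (14.7567, 10.1623) (14.2339, 13.5939) (2.4024, 23) (0, 23)]  |A|=210.0855
10. canonical 6-gon: [(0, 0) (1.4014, 0) (14.7567, 10.1623) (14.2339, 13.5939) (2.4024, 23) (0, 23)]
11. shoelace: 210.0855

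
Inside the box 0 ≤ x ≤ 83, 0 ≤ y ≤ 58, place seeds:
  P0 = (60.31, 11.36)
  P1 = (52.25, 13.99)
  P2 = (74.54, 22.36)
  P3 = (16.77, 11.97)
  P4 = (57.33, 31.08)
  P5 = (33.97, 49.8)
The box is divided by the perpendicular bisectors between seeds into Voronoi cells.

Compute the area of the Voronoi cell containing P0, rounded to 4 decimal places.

1. box [0,83]×[0,58]: [(0, 0) (83, 0) (83, 58) (0, 58)]
2. ⊥bis P0·P1 via (56.28,12.675): [(52.1441, 0) (83, 0) (83, 58) (71.0697, 58)]  |A|=1240.8003
3. ⊥bis P0·P2 via (67.425,16.86): [(60.5483, 25.7559) (52.1441, 0) (80.458, 0)]  |A|=364.6253
4. ⊥bis P0·P3 via (38.54,11.665): [(60.5483, 25.7559) (52.1441, 0) (80.458, 0)]  |A|=364.6253
5. ⊥bis P0·P4 via (58.82,21.22): [(63.5071, 21.9283) (59.0811, 21.2595) (52.1441, 0) (80.458, 0)]  |A|=355.1653
6. ⊥bis P0·P5 via (47.14,30.58): [(63.5071, 21.9283) (59.0811, 21.2595) (52.1441, 0) (80.458, 0)]  |A|=355.1653
7. canonical 4-gon: [(63.5071, 21.9283) (59.0811, 21.2595) (52.1441, 0) (80.458, 0)]
8. shoelace: 355.1653

Area of P0's cell: 355.1653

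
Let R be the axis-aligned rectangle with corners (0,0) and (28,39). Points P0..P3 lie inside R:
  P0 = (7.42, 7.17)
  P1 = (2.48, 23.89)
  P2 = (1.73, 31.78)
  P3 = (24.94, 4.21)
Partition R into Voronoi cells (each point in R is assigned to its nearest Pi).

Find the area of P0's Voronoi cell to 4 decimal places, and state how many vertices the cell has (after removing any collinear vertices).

1. box [0,28]×[0,39]: [(0, 0) (28, 0) (28, 39) (0, 39)]
2. ⊥bis P0·P1 via (4.95,15.53): [(0, 14.0675) (0, 0) (28, 0) (28, 22.3402)]  |A|=509.7082
3. ⊥bis P0·P2 via (4.575,19.475): [(0, 14.0675) (0, 0) (28, 0) (28, 22.3402)]  |A|=509.7082
4. ⊥bis P0·P3 via (16.18,5.69): [(18.5198, 19.5393) (0, 14.0675) (0, 0) (15.2187, 0)]  |A|=278.9448
5. canonical 4-gon: [(18.5198, 19.5393) (0, 14.0675) (0, 0) (15.2187, 0)]
6. shoelace: 278.9448

Area of P0's cell: 278.9448 (4 vertices)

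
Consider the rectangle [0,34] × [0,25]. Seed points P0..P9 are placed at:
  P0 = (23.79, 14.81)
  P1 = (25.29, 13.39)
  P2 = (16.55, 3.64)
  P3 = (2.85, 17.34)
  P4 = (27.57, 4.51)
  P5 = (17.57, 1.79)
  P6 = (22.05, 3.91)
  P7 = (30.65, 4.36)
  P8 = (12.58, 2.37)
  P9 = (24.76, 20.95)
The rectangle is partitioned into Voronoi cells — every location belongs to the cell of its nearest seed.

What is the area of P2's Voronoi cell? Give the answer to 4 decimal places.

Area of P2's cell: 56.3920

1. box [0,34]×[0,25]: [(0, 0) (34, 0) (34, 25) (0, 25)]
2. ⊥bis P2·P0 via (20.17,9.225): [(0, 22.2985) (0, 0) (34, 0) (34, 0.2609)]  |A|=383.5092
3. ⊥bis P2·P1 via (20.92,8.515): [(20.0182, 9.3234) (0, 22.2985) (0, 0) (30.419, 0)]  |A|=364.9918
4. ⊥bis P2·P3 via (9.7,10.49): [(20.0182, 9.3234) (13.05, 13.84) (0, 0.79) (0, 0) (30.419, 0)]  |A|=224.6494
5. ⊥bis P2·P4 via (22.06,4.075): [(21.7696, 7.7534) (20.0182, 9.3234) (13.05, 13.84) (0, 0.79) (0, 0) (22.3817, 0)]  |A|=193.4912
6. ⊥bis P2·P5 via (17.06,2.715): [(21.9543, 5.4135) (21.7696, 7.7534) (20.0182, 9.3234) (13.05, 13.84) (0, 0.79) (0, 0) (12.1357, 0)]  |A|=165.7579
7. ⊥bis P2·P6 via (19.3,3.775): [(19.2916, 3.9454) (18.9951, 9.9865) (13.05, 13.84) (0, 0.79) (0, 0) (12.1357, 0)]  |A|=154.2352
8. ⊥bis P2·P7 via (23.6,4): [(19.2916, 3.9454) (18.9951, 9.9865) (13.05, 13.84) (0, 0.79) (0, 0) (12.1357, 0)]  |A|=154.2352
9. ⊥bis P2·P8 via (14.565,3.005): [(15.0179, 1.5891) (19.2916, 3.9454) (18.9951, 9.9865) (13.05, 13.84) (11.5718, 12.3618)]  |A|=56.392
10. ⊥bis P2·P9 via (20.655,12.295): [(15.0179, 1.5891) (19.2916, 3.9454) (18.9951, 9.9865) (13.05, 13.84) (11.5718, 12.3618)]  |A|=56.392
11. canonical 5-gon: [(15.0179, 1.5891) (19.2916, 3.9454) (18.9951, 9.9865) (13.05, 13.84) (11.5718, 12.3618)]
12. shoelace: 56.392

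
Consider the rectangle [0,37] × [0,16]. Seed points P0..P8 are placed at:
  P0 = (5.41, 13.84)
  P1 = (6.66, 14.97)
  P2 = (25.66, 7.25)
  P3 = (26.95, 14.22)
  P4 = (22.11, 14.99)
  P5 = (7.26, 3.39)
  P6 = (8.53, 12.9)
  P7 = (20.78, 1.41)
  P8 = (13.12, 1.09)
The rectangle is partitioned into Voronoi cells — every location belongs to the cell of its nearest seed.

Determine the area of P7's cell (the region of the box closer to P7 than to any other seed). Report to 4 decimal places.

Area of P7's cell: 55.3207

1. box [0,37]×[0,16]: [(0, 0) (37, 0) (37, 16) (0, 16)]
2. ⊥bis P7·P0 via (13.095,7.625): [(6.9285, 0) (37, 0) (37, 16) (19.868, 16)]  |A|=377.6277
3. ⊥bis P7·P1 via (13.72,8.19): [(12.6555, 7.0815) (6.9285, 0) (37, 0) (37, 16) (21.2203, 16)]  |A|=371.5977
4. ⊥bis P7·P2 via (23.22,4.33): [(15.8929, 10.4526) (12.6555, 7.0815) (6.9285, 0) (28.4018, 0)]  |A|=114.0361
5. ⊥bis P7·P3 via (23.865,7.815): [(15.8929, 10.4526) (12.6555, 7.0815) (6.9285, 0) (28.4018, 0)]  |A|=114.0361
6. ⊥bis P7·P4 via (21.445,8.2): [(18.2095, 8.5169) (14.3929, 8.8907) (12.6555, 7.0815) (6.9285, 0) (28.4018, 0)]  |A|=110.775
7. ⊥bis P7·P5 via (14.02,2.4): [(18.2095, 8.5169) (14.9624, 8.8349) (13.6685, 0) (28.4018, 0)]  |A|=77.2904
8. ⊥bis P7·P6 via (14.655,7.155): [(18.2095, 8.5169) (16.124, 8.7211) (14.7277, 7.2325) (13.6685, 0) (28.4018, 0)]  |A|=76.3464
9. ⊥bis P7·P8 via (16.95,1.25): [(18.2095, 8.5169) (16.64, 8.6706) (17.0022, 0) (28.4018, 0)]  |A|=55.3207
10. canonical 4-gon: [(18.2095, 8.5169) (16.64, 8.6706) (17.0022, 0) (28.4018, 0)]
11. shoelace: 55.3207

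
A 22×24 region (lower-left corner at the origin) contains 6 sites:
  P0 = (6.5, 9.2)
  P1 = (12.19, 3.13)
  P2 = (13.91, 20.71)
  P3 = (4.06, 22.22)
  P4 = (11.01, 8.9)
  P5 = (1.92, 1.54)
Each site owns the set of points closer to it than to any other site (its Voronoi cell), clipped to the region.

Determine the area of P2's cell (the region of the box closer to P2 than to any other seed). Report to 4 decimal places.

1. box [0,22]×[0,24]: [(0, 0) (22, 0) (22, 24) (0, 24)]
2. ⊥bis P2·P0 via (10.205,14.955): [(0, 21.5249) (22, 7.3615) (22, 24) (0, 24)]  |A|=210.2499
3. ⊥bis P2·P1 via (13.05,11.92): [(0, 21.5249) (15.2543, 11.7043) (22, 11.0443) (22, 24) (0, 24)]  |A|=197.8282
4. ⊥bis P2·P3 via (8.985,21.465): [(8.1863, 16.2546) (15.2543, 11.7043) (22, 11.0443) (22, 24) (9.3736, 24)]  |A|=151.3961
5. ⊥bis P2·P4 via (12.46,14.805): [(8.1863, 16.2546) (9.1912, 15.6077) (22, 12.4624) (22, 24) (9.3736, 24)]  |A|=131.1497
6. ⊥bis P2·P5 via (7.915,11.125): [(8.1863, 16.2546) (9.1912, 15.6077) (22, 12.4624) (22, 24) (9.3736, 24)]  |A|=131.1497
7. canonical 5-gon: [(8.1863, 16.2546) (9.1912, 15.6077) (22, 12.4624) (22, 24) (9.3736, 24)]
8. shoelace: 131.1497

Area of P2's cell: 131.1497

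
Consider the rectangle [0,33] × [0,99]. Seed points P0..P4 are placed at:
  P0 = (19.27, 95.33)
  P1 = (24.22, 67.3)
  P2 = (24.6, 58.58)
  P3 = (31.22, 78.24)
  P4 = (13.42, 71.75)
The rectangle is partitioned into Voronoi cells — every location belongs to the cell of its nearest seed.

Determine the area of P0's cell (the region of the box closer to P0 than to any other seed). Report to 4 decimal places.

Area of P0's cell: 424.9803

1. box [0,33]×[0,99]: [(0, 0) (33, 0) (33, 99) (0, 99)]
2. ⊥bis P0·P1 via (21.745,81.315): [(0, 77.4749) (33, 83.3026) (33, 99) (0, 99)]  |A|=614.1712
3. ⊥bis P0·P2 via (21.935,76.955): [(0, 77.4749) (33, 83.3026) (33, 99) (0, 99)]  |A|=614.1712
4. ⊥bis P0·P3 via (25.245,86.785): [(0, 77.4749) (15.9616, 80.2937) (33, 92.2076) (33, 99) (0, 99)]  |A|=538.3076
5. ⊥bis P0·P4 via (16.345,83.54): [(0, 87.5951) (19.4888, 82.76) (33, 92.2076) (33, 99) (0, 99)]  |A|=424.9803
6. canonical 5-gon: [(0, 87.5951) (19.4888, 82.76) (33, 92.2076) (33, 99) (0, 99)]
7. shoelace: 424.9803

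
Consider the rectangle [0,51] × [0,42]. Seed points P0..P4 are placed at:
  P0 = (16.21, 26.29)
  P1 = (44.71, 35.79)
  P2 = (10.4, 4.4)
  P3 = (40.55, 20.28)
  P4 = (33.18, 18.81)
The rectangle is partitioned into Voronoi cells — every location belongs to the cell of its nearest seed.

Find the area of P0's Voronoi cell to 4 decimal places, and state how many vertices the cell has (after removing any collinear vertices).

1. box [0,51]×[0,42]: [(0, 0) (51, 0) (51, 42) (0, 42)]
2. ⊥bis P0·P1 via (30.46,31.04): [(0, 0) (40.8067, 0) (26.8067, 42) (0, 42)]  |A|=1419.88
3. ⊥bis P0·P2 via (13.305,15.345): [(0, 18.8764) (37.8645, 8.8265) (26.8067, 42) (0, 42)]  |A|=882.4181
4. ⊥bis P0·P3 via (28.38,23.285): [(0, 18.8764) (25.6129, 12.0783) (30.3651, 31.3246) (26.8067, 42) (0, 42)]  |A|=756.7916
5. ⊥bis P0·P4 via (24.695,22.55): [(0, 18.8764) (20.6589, 13.3932) (29.589, 33.6531) (26.8067, 42) (0, 42)]  |A|=687.7352
6. canonical 5-gon: [(0, 18.8764) (20.6589, 13.3932) (29.589, 33.6531) (26.8067, 42) (0, 42)]
7. shoelace: 687.7352

Area of P0's cell: 687.7352 (5 vertices)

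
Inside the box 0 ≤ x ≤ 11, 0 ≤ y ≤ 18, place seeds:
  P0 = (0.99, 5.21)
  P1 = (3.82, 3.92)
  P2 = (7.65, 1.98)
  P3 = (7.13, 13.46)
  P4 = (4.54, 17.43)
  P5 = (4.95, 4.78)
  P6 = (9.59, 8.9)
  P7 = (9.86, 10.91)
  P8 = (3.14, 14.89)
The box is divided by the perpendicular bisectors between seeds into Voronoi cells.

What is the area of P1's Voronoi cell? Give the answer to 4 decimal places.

1. box [0,11]×[0,18]: [(0, 0) (11, 0) (11, 18) (0, 18)]
2. ⊥bis P1·P0 via (2.405,4.565): [(0.3241, 0) (11, 0) (11, 18) (8.5291, 18)]  |A|=118.3211
3. ⊥bis P1·P2 via (5.735,2.95): [(0.3241, 0) (4.2407, 0) (11, 13.3443) (11, 18) (8.5291, 18)]  |A|=73.2223
4. ⊥bis P1·P3 via (5.475,8.69): [(4.4478, 9.0464) (0.3241, 0) (4.2407, 0) (8.169, 7.7553)]  |A|=34.6812
5. ⊥bis P1·P4 via (4.18,10.675): [(4.4478, 9.0464) (0.3241, 0) (4.2407, 0) (8.169, 7.7553)]  |A|=34.6812
6. ⊥bis P1·P5 via (4.385,4.35): [(3.0854, 6.0576) (0.3241, 0) (4.2407, 0) (5.6213, 2.7255)]  |A|=17.6187
7. ⊥bis P1·P6 via (6.705,6.41): [(3.0854, 6.0576) (0.3241, 0) (4.2407, 0) (5.6213, 2.7255)]  |A|=17.6187
8. ⊥bis P1·P7 via (6.84,7.415): [(3.0854, 6.0576) (0.3241, 0) (4.2407, 0) (5.6213, 2.7255)]  |A|=17.6187
9. ⊥bis P1·P8 via (3.48,9.405): [(3.0854, 6.0576) (0.3241, 0) (4.2407, 0) (5.6213, 2.7255)]  |A|=17.6187
10. canonical 4-gon: [(3.0854, 6.0576) (0.3241, 0) (4.2407, 0) (5.6213, 2.7255)]
11. shoelace: 17.6187

Area of P1's cell: 17.6187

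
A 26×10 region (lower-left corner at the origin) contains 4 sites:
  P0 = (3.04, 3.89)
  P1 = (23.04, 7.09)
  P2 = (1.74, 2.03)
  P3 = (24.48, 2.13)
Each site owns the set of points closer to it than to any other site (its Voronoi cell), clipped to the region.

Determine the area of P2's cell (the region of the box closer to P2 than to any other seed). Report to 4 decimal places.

Area of P2's cell: 15.3385

1. box [0,26]×[0,10]: [(0, 0) (26, 0) (26, 10) (0, 10)]
2. ⊥bis P2·P0 via (2.39,2.96): [(0, 4.6304) (0, 0) (6.6251, 0)]  |A|=15.3385
3. ⊥bis P2·P1 via (12.39,4.56): [(0, 4.6304) (0, 0) (6.6251, 0)]  |A|=15.3385
4. ⊥bis P2·P3 via (13.11,2.08): [(0, 4.6304) (0, 0) (6.6251, 0)]  |A|=15.3385
5. canonical 3-gon: [(0, 4.6304) (0, 0) (6.6251, 0)]
6. shoelace: 15.3385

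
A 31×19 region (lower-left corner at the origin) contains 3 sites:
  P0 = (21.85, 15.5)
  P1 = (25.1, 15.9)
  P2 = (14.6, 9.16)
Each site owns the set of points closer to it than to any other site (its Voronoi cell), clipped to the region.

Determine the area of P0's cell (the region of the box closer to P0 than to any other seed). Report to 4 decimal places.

1. box [0,31]×[0,19]: [(0, 0) (31, 0) (31, 19) (0, 19)]
2. ⊥bis P0·P1 via (23.475,15.7): [(0, 0) (25.4073, 0) (23.0688, 19) (0, 19)]  |A|=460.5235
3. ⊥bis P0·P2 via (18.225,12.33): [(24.8176, 4.7911) (23.0688, 19) (12.3922, 19)]  |A|=75.8517
4. canonical 3-gon: [(24.8176, 4.7911) (23.0688, 19) (12.3922, 19)]
5. shoelace: 75.8517

Area of P0's cell: 75.8517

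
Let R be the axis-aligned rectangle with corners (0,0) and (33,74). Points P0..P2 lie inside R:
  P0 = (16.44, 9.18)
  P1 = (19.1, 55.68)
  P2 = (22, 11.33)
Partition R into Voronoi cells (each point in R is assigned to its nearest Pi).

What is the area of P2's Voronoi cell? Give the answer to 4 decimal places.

Area of P2's cell: 547.5522

1. box [0,33]×[0,74]: [(0, 0) (33, 0) (33, 74) (0, 74)]
2. ⊥bis P2·P0 via (19.22,10.255): [(0, 59.9588) (23.1855, 0) (33, 0) (33, 74) (0, 74)]  |A|=1746.9121
3. ⊥bis P2·P1 via (20.55,33.505): [(10.484, 32.8468) (23.1855, 0) (33, 0) (33, 34.3191)]  |A|=547.5522
4. canonical 4-gon: [(10.484, 32.8468) (23.1855, 0) (33, 0) (33, 34.3191)]
5. shoelace: 547.5522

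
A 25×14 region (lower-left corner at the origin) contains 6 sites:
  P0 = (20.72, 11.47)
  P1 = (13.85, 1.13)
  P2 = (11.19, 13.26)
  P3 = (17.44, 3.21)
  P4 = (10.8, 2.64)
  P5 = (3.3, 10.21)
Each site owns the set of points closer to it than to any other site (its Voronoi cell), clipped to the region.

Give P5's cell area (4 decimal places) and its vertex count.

1. box [0,25]×[0,14]: [(0, 0) (25, 0) (25, 14) (0, 14)]
2. ⊥bis P5·P0 via (12.01,10.84): [(0, 0) (12.7941, 0) (11.7814, 14) (0, 14)]  |A|=172.0285
3. ⊥bis P5·P1 via (8.575,5.67): [(0, 0) (3.695, 0) (12.0887, 9.7525) (11.7814, 14) (0, 14)]  |A|=127.6594
4. ⊥bis P5·P2 via (7.245,11.735): [(0, 0) (3.695, 0) (9.2751, 6.4834) (6.3694, 14) (0, 14)]  |A|=100.842
5. ⊥bis P5·P3 via (10.37,6.71): [(0, 0) (3.695, 0) (9.2751, 6.4834) (6.3694, 14) (0, 14)]  |A|=100.842
6. ⊥bis P5·P4 via (7.05,6.425): [(0, 0) (0.565, 0) (8.6752, 8.0352) (6.3694, 14) (0, 14)]  |A|=81.9928
7. canonical 5-gon: [(0, 0) (0.565, 0) (8.6752, 8.0352) (6.3694, 14) (0, 14)]
8. shoelace: 81.9928

Area of P5's cell: 81.9928 (5 vertices)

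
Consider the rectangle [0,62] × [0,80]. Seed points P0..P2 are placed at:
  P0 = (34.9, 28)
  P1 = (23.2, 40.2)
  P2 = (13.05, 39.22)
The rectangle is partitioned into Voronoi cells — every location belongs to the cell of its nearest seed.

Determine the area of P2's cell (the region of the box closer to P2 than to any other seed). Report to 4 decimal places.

Area of P2's cell: 1257.3304

1. box [0,62]×[0,80]: [(0, 0) (62, 0) (62, 80) (0, 80)]
2. ⊥bis P2·P0 via (23.975,33.61): [(0, 0) (6.7162, 0) (47.7963, 80) (0, 80)]  |A|=2180.5018
3. ⊥bis P2·P1 via (18.125,39.71): [(0, 0) (6.7162, 0) (19.5466, 24.9861) (14.2349, 80) (0, 80)]  |A|=1257.3304
4. canonical 5-gon: [(0, 0) (6.7162, 0) (19.5466, 24.9861) (14.2349, 80) (0, 80)]
5. shoelace: 1257.3304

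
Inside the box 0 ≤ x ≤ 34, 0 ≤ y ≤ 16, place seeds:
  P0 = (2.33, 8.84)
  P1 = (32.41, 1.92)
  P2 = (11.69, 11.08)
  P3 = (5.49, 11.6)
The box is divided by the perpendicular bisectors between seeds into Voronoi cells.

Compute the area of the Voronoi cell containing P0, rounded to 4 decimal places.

Area of P0's cell: 84.9798

1. box [0,34]×[0,16]: [(0, 0) (34, 0) (34, 16) (0, 16)]
2. ⊥bis P0·P1 via (17.37,5.38): [(0, 0) (16.1323, 0) (19.8132, 16) (0, 16)]  |A|=287.5638
3. ⊥bis P0·P2 via (7.01,9.96): [(0, 0) (9.3936, 0) (5.5645, 16) (0, 16)]  |A|=119.665
4. ⊥bis P0·P3 via (3.91,10.22): [(0, 14.6967) (0, 0) (9.3936, 0) (8.0943, 5.4293)]  |A|=84.9798
5. canonical 4-gon: [(0, 14.6967) (0, 0) (9.3936, 0) (8.0943, 5.4293)]
6. shoelace: 84.9798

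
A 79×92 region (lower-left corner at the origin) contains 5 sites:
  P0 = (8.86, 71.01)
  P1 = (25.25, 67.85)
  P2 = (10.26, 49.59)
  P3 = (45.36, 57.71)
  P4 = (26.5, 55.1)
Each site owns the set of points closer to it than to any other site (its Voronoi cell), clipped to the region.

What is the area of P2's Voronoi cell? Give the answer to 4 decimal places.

1. box [0,79]×[0,92]: [(0, 0) (79, 0) (79, 92) (0, 92)]
2. ⊥bis P2·P0 via (9.56,60.3): [(0, 59.6752) (0, 0) (79, 0) (79, 64.8386)]  |A|=4918.2922
3. ⊥bis P2·P1 via (17.755,58.72): [(15.3679, 60.6796) (0, 59.6752) (0, 0) (79, 0) (79, 8.4428)]  |A|=3124.0008
4. ⊥bis P2·P3 via (27.81,53.65): [(28.7194, 49.7191) (15.3679, 60.6796) (0, 59.6752) (0, 0) (40.2213, 0)]  |A|=1947.7266
5. ⊥bis P2·P4 via (18.38,52.345): [(15.6233, 60.4699) (15.3679, 60.6796) (0, 59.6752) (0, 0) (36.1399, 0)]  |A|=1560.5906
6. canonical 5-gon: [(15.6233, 60.4699) (15.3679, 60.6796) (0, 59.6752) (0, 0) (36.1399, 0)]
7. shoelace: 1560.5906

Area of P2's cell: 1560.5906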